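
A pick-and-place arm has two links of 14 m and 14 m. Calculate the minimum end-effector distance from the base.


Given: L1 = 14 m, L2 = 14 m
For a 2-link planar arm, min reach = |L1 - L2| (second link folded back)
Min reach = |14 - 14|
Min reach = 0 m

0 m


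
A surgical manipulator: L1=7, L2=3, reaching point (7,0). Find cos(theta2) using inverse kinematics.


Given: L1 = 7, L2 = 3, target (x, y) = (7, 0)
Using cos(theta2) = (x^2 + y^2 - L1^2 - L2^2) / (2*L1*L2)
x^2 + y^2 = 7^2 + 0 = 49
L1^2 + L2^2 = 49 + 9 = 58
Numerator = 49 - 58 = -9
Denominator = 2*7*3 = 42
cos(theta2) = -9/42 = -3/14

-3/14


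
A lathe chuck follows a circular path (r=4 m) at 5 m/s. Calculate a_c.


Given: v = 5 m/s, r = 4 m
Using a_c = v^2 / r
a_c = 5^2 / 4
a_c = 25 / 4
a_c = 25/4 m/s^2

25/4 m/s^2


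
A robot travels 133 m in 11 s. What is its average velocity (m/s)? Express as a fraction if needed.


Given: distance d = 133 m, time t = 11 s
Using v = d / t
v = 133 / 11
v = 133/11 m/s

133/11 m/s


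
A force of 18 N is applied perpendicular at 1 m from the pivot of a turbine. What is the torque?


Given: F = 18 N, r = 1 m, angle = 90 deg (perpendicular)
Using tau = F * r * sin(90)
sin(90) = 1
tau = 18 * 1 * 1
tau = 18 Nm

18 Nm


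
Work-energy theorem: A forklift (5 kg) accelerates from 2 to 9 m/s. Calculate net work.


Given: m = 5 kg, v0 = 2 m/s, v = 9 m/s
Using W = (1/2)*m*(v^2 - v0^2)
v^2 = 9^2 = 81
v0^2 = 2^2 = 4
v^2 - v0^2 = 81 - 4 = 77
W = (1/2)*5*77 = 385/2 J

385/2 J


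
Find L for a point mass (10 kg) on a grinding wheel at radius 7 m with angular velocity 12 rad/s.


Given: m = 10 kg, r = 7 m, omega = 12 rad/s
For a point mass: I = m*r^2
I = 10*7^2 = 10*49 = 490
L = I*omega = 490*12
L = 5880 kg*m^2/s

5880 kg*m^2/s


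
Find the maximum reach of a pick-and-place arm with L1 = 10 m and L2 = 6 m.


Given: L1 = 10 m, L2 = 6 m
For a 2-link planar arm, max reach = L1 + L2 (fully extended)
Max reach = 10 + 6
Max reach = 16 m

16 m


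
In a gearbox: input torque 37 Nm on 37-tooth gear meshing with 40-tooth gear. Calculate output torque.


Given: N1 = 37, N2 = 40, T1 = 37 Nm
Using T2/T1 = N2/N1
T2 = T1 * N2 / N1
T2 = 37 * 40 / 37
T2 = 1480 / 37
T2 = 40 Nm

40 Nm


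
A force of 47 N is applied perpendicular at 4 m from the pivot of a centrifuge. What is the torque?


Given: F = 47 N, r = 4 m, angle = 90 deg (perpendicular)
Using tau = F * r * sin(90)
sin(90) = 1
tau = 47 * 4 * 1
tau = 188 Nm

188 Nm


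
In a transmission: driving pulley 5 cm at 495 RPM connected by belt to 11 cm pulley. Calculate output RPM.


Given: D1 = 5 cm, w1 = 495 RPM, D2 = 11 cm
Using D1*w1 = D2*w2
w2 = D1*w1 / D2
w2 = 5*495 / 11
w2 = 2475 / 11
w2 = 225 RPM

225 RPM


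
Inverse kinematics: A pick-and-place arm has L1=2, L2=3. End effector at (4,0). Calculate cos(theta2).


Given: L1 = 2, L2 = 3, target (x, y) = (4, 0)
Using cos(theta2) = (x^2 + y^2 - L1^2 - L2^2) / (2*L1*L2)
x^2 + y^2 = 4^2 + 0 = 16
L1^2 + L2^2 = 4 + 9 = 13
Numerator = 16 - 13 = 3
Denominator = 2*2*3 = 12
cos(theta2) = 3/12 = 1/4

1/4


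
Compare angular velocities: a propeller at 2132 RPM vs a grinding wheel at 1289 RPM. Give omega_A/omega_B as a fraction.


Given: RPM_A = 2132, RPM_B = 1289
omega = 2*pi*RPM/60, so omega_A/omega_B = RPM_A / RPM_B
omega_A/omega_B = 2132 / 1289
omega_A/omega_B = 2132/1289

2132/1289


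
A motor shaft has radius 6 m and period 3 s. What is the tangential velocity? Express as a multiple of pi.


Given: radius r = 6 m, period T = 3 s
Using v = 2*pi*r / T
v = 2*pi*6 / 3
v = 12*pi / 3
v = 4*pi m/s

4*pi m/s


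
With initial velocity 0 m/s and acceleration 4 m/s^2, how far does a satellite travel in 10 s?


Given: v0 = 0 m/s, a = 4 m/s^2, t = 10 s
Using s = v0*t + (1/2)*a*t^2
s = 0*10 + (1/2)*4*10^2
s = 0 + (1/2)*400
s = 0 + 200
s = 200

200 m


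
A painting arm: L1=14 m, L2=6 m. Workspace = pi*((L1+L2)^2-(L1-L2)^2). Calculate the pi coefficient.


Given: L1 = 14, L2 = 6
(L1+L2)^2 = (20)^2 = 400
(L1-L2)^2 = (8)^2 = 64
Difference = 400 - 64 = 336
This equals 4*L1*L2 = 4*14*6 = 336
Workspace area = 336*pi

336


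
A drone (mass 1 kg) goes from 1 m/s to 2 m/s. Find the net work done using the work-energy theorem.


Given: m = 1 kg, v0 = 1 m/s, v = 2 m/s
Using W = (1/2)*m*(v^2 - v0^2)
v^2 = 2^2 = 4
v0^2 = 1^2 = 1
v^2 - v0^2 = 4 - 1 = 3
W = (1/2)*1*3 = 3/2 J

3/2 J


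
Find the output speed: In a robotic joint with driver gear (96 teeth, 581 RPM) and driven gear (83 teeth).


Given: N1 = 96 teeth, w1 = 581 RPM, N2 = 83 teeth
Using N1*w1 = N2*w2
w2 = N1*w1 / N2
w2 = 96*581 / 83
w2 = 55776 / 83
w2 = 672 RPM

672 RPM


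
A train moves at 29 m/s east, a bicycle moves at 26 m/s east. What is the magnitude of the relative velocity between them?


Given: v_A = 29 m/s east, v_B = 26 m/s east
Both move in the same direction; relative speed = |v_A - v_B|
|29 - 26| = |3|
= 3 m/s

3 m/s


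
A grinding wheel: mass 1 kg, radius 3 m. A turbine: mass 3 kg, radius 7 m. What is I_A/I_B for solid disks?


Given: M1=1 kg, R1=3 m, M2=3 kg, R2=7 m
For a disk: I = (1/2)*M*R^2, so I_A/I_B = (M1*R1^2)/(M2*R2^2)
M1*R1^2 = 1*9 = 9
M2*R2^2 = 3*49 = 147
I_A/I_B = 9/147 = 3/49

3/49


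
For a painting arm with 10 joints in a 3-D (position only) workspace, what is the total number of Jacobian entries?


Given: task space dimension = 3, joints = 10
Jacobian is a 3 x 10 matrix
Total entries = rows * columns
Total = 3 * 10
Total = 30

30


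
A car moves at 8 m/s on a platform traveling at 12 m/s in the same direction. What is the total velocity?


Given: object velocity = 8 m/s, platform velocity = 12 m/s (same direction)
Using classical velocity addition: v_total = v_object + v_platform
v_total = 8 + 12
v_total = 20 m/s

20 m/s


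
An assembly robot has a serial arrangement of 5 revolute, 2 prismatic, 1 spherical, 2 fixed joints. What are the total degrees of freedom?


Given: serial robot with 5 revolute, 2 prismatic, 1 spherical, 2 fixed joints
DOF contribution per joint type: revolute=1, prismatic=1, spherical=3, fixed=0
DOF = 5*1 + 2*1 + 1*3 + 2*0
DOF = 10

10


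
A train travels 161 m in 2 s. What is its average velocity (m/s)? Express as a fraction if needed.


Given: distance d = 161 m, time t = 2 s
Using v = d / t
v = 161 / 2
v = 161/2 m/s

161/2 m/s


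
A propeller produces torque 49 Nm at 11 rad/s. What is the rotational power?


Given: tau = 49 Nm, omega = 11 rad/s
Using P = tau * omega
P = 49 * 11
P = 539 W

539 W


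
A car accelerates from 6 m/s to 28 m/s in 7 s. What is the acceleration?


Given: initial velocity v0 = 6 m/s, final velocity v = 28 m/s, time t = 7 s
Using a = (v - v0) / t
a = (28 - 6) / 7
a = 22 / 7
a = 22/7 m/s^2

22/7 m/s^2


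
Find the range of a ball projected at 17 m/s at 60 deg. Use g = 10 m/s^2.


Given: v0 = 17 m/s, theta = 60 deg, g = 10 m/s^2
sin(2*60) = sin(120) = sqrt(3)/2
Using R = v0^2 * sin(2*theta) / g
R = 17^2 * (sqrt(3)/2) / 10
R = 289 * sqrt(3) / 20
R = 289/20*sqrt(3) m

289/20*sqrt(3) m


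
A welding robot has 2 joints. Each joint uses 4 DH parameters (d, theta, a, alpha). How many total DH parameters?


Given: 2 joints, 4 DH parameters per joint (d, theta, a, alpha)
Total DH parameters = number_of_joints * 4
Total = 2 * 4
Total = 8

8


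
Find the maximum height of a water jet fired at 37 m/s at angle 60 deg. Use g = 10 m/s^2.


Given: v0 = 37 m/s, theta = 60 deg, g = 10 m/s^2
sin^2(60) = 3/4
Using H = v0^2 * sin^2(theta) / (2*g)
H = 37^2 * 3/4 / (2*10)
H = 1369 * 3/4 / 20
H = 4107/4 / 20
H = 4107/80 m

4107/80 m


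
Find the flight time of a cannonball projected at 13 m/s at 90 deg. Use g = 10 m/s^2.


Given: v0 = 13 m/s, theta = 90 deg, g = 10 m/s^2
sin(90) = 1
Using T = 2*v0*sin(theta) / g
T = 2*13*1 / 10
T = 26 / 10
T = 13/5 s

13/5 s


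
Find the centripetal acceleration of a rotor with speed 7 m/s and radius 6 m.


Given: v = 7 m/s, r = 6 m
Using a_c = v^2 / r
a_c = 7^2 / 6
a_c = 49 / 6
a_c = 49/6 m/s^2

49/6 m/s^2


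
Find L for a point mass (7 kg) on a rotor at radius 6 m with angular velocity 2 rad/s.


Given: m = 7 kg, r = 6 m, omega = 2 rad/s
For a point mass: I = m*r^2
I = 7*6^2 = 7*36 = 252
L = I*omega = 252*2
L = 504 kg*m^2/s

504 kg*m^2/s


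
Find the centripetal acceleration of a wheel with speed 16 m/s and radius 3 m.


Given: v = 16 m/s, r = 3 m
Using a_c = v^2 / r
a_c = 16^2 / 3
a_c = 256 / 3
a_c = 256/3 m/s^2

256/3 m/s^2


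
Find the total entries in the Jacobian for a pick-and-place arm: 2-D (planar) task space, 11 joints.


Given: task space dimension = 2, joints = 11
Jacobian is a 2 x 11 matrix
Total entries = rows * columns
Total = 2 * 11
Total = 22

22


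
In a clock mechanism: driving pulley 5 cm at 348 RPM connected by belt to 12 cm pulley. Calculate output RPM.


Given: D1 = 5 cm, w1 = 348 RPM, D2 = 12 cm
Using D1*w1 = D2*w2
w2 = D1*w1 / D2
w2 = 5*348 / 12
w2 = 1740 / 12
w2 = 145 RPM

145 RPM


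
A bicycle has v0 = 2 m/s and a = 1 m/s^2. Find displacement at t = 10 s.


Given: v0 = 2 m/s, a = 1 m/s^2, t = 10 s
Using s = v0*t + (1/2)*a*t^2
s = 2*10 + (1/2)*1*10^2
s = 20 + (1/2)*100
s = 20 + 50
s = 70

70 m


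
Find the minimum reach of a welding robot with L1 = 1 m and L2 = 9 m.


Given: L1 = 1 m, L2 = 9 m
For a 2-link planar arm, min reach = |L1 - L2| (second link folded back)
Min reach = |1 - 9|
Min reach = 8 m

8 m


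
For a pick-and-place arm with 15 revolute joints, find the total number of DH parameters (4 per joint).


Given: 15 joints, 4 DH parameters per joint (d, theta, a, alpha)
Total DH parameters = number_of_joints * 4
Total = 15 * 4
Total = 60

60


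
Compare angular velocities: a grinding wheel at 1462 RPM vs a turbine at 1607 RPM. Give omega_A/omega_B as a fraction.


Given: RPM_A = 1462, RPM_B = 1607
omega = 2*pi*RPM/60, so omega_A/omega_B = RPM_A / RPM_B
omega_A/omega_B = 1462 / 1607
omega_A/omega_B = 1462/1607

1462/1607


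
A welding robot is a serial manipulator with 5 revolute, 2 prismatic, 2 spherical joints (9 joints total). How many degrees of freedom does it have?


Given: serial robot with 5 revolute, 2 prismatic, 2 spherical joints
DOF contribution per joint type: revolute=1, prismatic=1, spherical=3, fixed=0
DOF = 5*1 + 2*1 + 2*3
DOF = 13

13


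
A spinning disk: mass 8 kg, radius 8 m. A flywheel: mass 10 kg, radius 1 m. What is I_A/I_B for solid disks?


Given: M1=8 kg, R1=8 m, M2=10 kg, R2=1 m
For a disk: I = (1/2)*M*R^2, so I_A/I_B = (M1*R1^2)/(M2*R2^2)
M1*R1^2 = 8*64 = 512
M2*R2^2 = 10*1 = 10
I_A/I_B = 512/10 = 256/5

256/5


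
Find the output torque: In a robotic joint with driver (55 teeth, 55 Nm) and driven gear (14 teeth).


Given: N1 = 55, N2 = 14, T1 = 55 Nm
Using T2/T1 = N2/N1
T2 = T1 * N2 / N1
T2 = 55 * 14 / 55
T2 = 770 / 55
T2 = 14 Nm

14 Nm


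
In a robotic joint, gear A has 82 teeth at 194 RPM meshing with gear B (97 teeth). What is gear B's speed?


Given: N1 = 82 teeth, w1 = 194 RPM, N2 = 97 teeth
Using N1*w1 = N2*w2
w2 = N1*w1 / N2
w2 = 82*194 / 97
w2 = 15908 / 97
w2 = 164 RPM

164 RPM


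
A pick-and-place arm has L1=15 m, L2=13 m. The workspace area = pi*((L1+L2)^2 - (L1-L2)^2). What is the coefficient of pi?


Given: L1 = 15, L2 = 13
(L1+L2)^2 = (28)^2 = 784
(L1-L2)^2 = (2)^2 = 4
Difference = 784 - 4 = 780
This equals 4*L1*L2 = 4*15*13 = 780
Workspace area = 780*pi

780


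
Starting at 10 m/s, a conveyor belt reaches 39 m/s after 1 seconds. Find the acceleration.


Given: initial velocity v0 = 10 m/s, final velocity v = 39 m/s, time t = 1 s
Using a = (v - v0) / t
a = (39 - 10) / 1
a = 29 / 1
a = 29 m/s^2

29 m/s^2


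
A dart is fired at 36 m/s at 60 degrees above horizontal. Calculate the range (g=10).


Given: v0 = 36 m/s, theta = 60 deg, g = 10 m/s^2
sin(2*60) = sin(120) = sqrt(3)/2
Using R = v0^2 * sin(2*theta) / g
R = 36^2 * (sqrt(3)/2) / 10
R = 1296 * sqrt(3) / 20
R = 324/5*sqrt(3) m

324/5*sqrt(3) m


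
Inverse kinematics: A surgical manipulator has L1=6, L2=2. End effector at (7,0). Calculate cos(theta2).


Given: L1 = 6, L2 = 2, target (x, y) = (7, 0)
Using cos(theta2) = (x^2 + y^2 - L1^2 - L2^2) / (2*L1*L2)
x^2 + y^2 = 7^2 + 0 = 49
L1^2 + L2^2 = 36 + 4 = 40
Numerator = 49 - 40 = 9
Denominator = 2*6*2 = 24
cos(theta2) = 9/24 = 3/8

3/8


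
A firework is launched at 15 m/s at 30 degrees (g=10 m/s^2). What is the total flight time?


Given: v0 = 15 m/s, theta = 30 deg, g = 10 m/s^2
sin(30) = 1/2
Using T = 2*v0*sin(theta) / g
T = 2*15*1/2 / 10
T = 15 / 10
T = 3/2 s

3/2 s


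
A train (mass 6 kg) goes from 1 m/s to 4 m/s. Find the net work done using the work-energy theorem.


Given: m = 6 kg, v0 = 1 m/s, v = 4 m/s
Using W = (1/2)*m*(v^2 - v0^2)
v^2 = 4^2 = 16
v0^2 = 1^2 = 1
v^2 - v0^2 = 16 - 1 = 15
W = (1/2)*6*15 = 45 J

45 J


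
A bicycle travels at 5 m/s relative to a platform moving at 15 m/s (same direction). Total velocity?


Given: object velocity = 5 m/s, platform velocity = 15 m/s (same direction)
Using classical velocity addition: v_total = v_object + v_platform
v_total = 5 + 15
v_total = 20 m/s

20 m/s


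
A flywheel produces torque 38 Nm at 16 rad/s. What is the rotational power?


Given: tau = 38 Nm, omega = 16 rad/s
Using P = tau * omega
P = 38 * 16
P = 608 W

608 W


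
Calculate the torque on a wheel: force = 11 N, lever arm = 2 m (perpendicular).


Given: F = 11 N, r = 2 m, angle = 90 deg (perpendicular)
Using tau = F * r * sin(90)
sin(90) = 1
tau = 11 * 2 * 1
tau = 22 Nm

22 Nm


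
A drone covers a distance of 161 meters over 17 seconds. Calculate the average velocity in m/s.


Given: distance d = 161 m, time t = 17 s
Using v = d / t
v = 161 / 17
v = 161/17 m/s

161/17 m/s


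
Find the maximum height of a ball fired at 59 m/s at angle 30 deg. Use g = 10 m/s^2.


Given: v0 = 59 m/s, theta = 30 deg, g = 10 m/s^2
sin^2(30) = 1/4
Using H = v0^2 * sin^2(theta) / (2*g)
H = 59^2 * 1/4 / (2*10)
H = 3481 * 1/4 / 20
H = 3481/4 / 20
H = 3481/80 m

3481/80 m


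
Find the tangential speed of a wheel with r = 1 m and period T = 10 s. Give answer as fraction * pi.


Given: radius r = 1 m, period T = 10 s
Using v = 2*pi*r / T
v = 2*pi*1 / 10
v = 2*pi / 10
v = 1/5*pi m/s

1/5*pi m/s


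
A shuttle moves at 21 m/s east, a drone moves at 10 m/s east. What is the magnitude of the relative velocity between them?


Given: v_A = 21 m/s east, v_B = 10 m/s east
Both move in the same direction; relative speed = |v_A - v_B|
|21 - 10| = |11|
= 11 m/s

11 m/s


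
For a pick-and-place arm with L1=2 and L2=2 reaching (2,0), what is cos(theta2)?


Given: L1 = 2, L2 = 2, target (x, y) = (2, 0)
Using cos(theta2) = (x^2 + y^2 - L1^2 - L2^2) / (2*L1*L2)
x^2 + y^2 = 2^2 + 0 = 4
L1^2 + L2^2 = 4 + 4 = 8
Numerator = 4 - 8 = -4
Denominator = 2*2*2 = 8
cos(theta2) = -4/8 = -1/2

-1/2


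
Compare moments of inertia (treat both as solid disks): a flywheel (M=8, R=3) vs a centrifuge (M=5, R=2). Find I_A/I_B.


Given: M1=8 kg, R1=3 m, M2=5 kg, R2=2 m
For a disk: I = (1/2)*M*R^2, so I_A/I_B = (M1*R1^2)/(M2*R2^2)
M1*R1^2 = 8*9 = 72
M2*R2^2 = 5*4 = 20
I_A/I_B = 72/20 = 18/5

18/5


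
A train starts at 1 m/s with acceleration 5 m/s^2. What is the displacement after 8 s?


Given: v0 = 1 m/s, a = 5 m/s^2, t = 8 s
Using s = v0*t + (1/2)*a*t^2
s = 1*8 + (1/2)*5*8^2
s = 8 + (1/2)*320
s = 8 + 160
s = 168

168 m


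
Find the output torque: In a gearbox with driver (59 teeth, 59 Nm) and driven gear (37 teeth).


Given: N1 = 59, N2 = 37, T1 = 59 Nm
Using T2/T1 = N2/N1
T2 = T1 * N2 / N1
T2 = 59 * 37 / 59
T2 = 2183 / 59
T2 = 37 Nm

37 Nm


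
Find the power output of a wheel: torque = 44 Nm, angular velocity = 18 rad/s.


Given: tau = 44 Nm, omega = 18 rad/s
Using P = tau * omega
P = 44 * 18
P = 792 W

792 W


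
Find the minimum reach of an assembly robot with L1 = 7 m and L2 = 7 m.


Given: L1 = 7 m, L2 = 7 m
For a 2-link planar arm, min reach = |L1 - L2| (second link folded back)
Min reach = |7 - 7|
Min reach = 0 m

0 m


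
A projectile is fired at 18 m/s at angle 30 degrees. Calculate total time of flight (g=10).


Given: v0 = 18 m/s, theta = 30 deg, g = 10 m/s^2
sin(30) = 1/2
Using T = 2*v0*sin(theta) / g
T = 2*18*1/2 / 10
T = 18 / 10
T = 9/5 s

9/5 s


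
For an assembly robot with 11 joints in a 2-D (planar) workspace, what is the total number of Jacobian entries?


Given: task space dimension = 2, joints = 11
Jacobian is a 2 x 11 matrix
Total entries = rows * columns
Total = 2 * 11
Total = 22

22


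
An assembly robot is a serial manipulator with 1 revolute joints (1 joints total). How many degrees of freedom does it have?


Given: serial robot with 1 revolute joints
DOF contribution per joint type: revolute=1, prismatic=1, spherical=3, fixed=0
DOF = 1*1
DOF = 1

1


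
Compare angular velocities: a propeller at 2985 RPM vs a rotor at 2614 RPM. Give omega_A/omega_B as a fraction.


Given: RPM_A = 2985, RPM_B = 2614
omega = 2*pi*RPM/60, so omega_A/omega_B = RPM_A / RPM_B
omega_A/omega_B = 2985 / 2614
omega_A/omega_B = 2985/2614

2985/2614


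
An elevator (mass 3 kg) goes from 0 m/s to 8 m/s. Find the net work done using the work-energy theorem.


Given: m = 3 kg, v0 = 0 m/s, v = 8 m/s
Using W = (1/2)*m*(v^2 - v0^2)
v^2 = 8^2 = 64
v0^2 = 0^2 = 0
v^2 - v0^2 = 64 - 0 = 64
W = (1/2)*3*64 = 96 J

96 J


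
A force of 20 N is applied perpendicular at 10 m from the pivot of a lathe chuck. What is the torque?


Given: F = 20 N, r = 10 m, angle = 90 deg (perpendicular)
Using tau = F * r * sin(90)
sin(90) = 1
tau = 20 * 10 * 1
tau = 200 Nm

200 Nm


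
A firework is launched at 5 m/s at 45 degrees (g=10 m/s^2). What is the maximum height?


Given: v0 = 5 m/s, theta = 45 deg, g = 10 m/s^2
sin^2(45) = 1/2
Using H = v0^2 * sin^2(theta) / (2*g)
H = 5^2 * 1/2 / (2*10)
H = 25 * 1/2 / 20
H = 25/2 / 20
H = 5/8 m

5/8 m


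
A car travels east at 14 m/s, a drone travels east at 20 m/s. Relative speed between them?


Given: v_A = 14 m/s east, v_B = 20 m/s east
Both move in the same direction; relative speed = |v_A - v_B|
|14 - 20| = |-6|
= 6 m/s

6 m/s


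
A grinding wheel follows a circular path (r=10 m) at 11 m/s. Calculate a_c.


Given: v = 11 m/s, r = 10 m
Using a_c = v^2 / r
a_c = 11^2 / 10
a_c = 121 / 10
a_c = 121/10 m/s^2

121/10 m/s^2


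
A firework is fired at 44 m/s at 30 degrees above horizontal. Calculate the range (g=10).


Given: v0 = 44 m/s, theta = 30 deg, g = 10 m/s^2
sin(2*30) = sin(60) = sqrt(3)/2
Using R = v0^2 * sin(2*theta) / g
R = 44^2 * (sqrt(3)/2) / 10
R = 1936 * sqrt(3) / 20
R = 484/5*sqrt(3) m

484/5*sqrt(3) m


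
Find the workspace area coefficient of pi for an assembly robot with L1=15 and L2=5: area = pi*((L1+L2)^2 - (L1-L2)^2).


Given: L1 = 15, L2 = 5
(L1+L2)^2 = (20)^2 = 400
(L1-L2)^2 = (10)^2 = 100
Difference = 400 - 100 = 300
This equals 4*L1*L2 = 4*15*5 = 300
Workspace area = 300*pi

300


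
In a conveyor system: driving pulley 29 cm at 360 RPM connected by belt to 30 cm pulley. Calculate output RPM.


Given: D1 = 29 cm, w1 = 360 RPM, D2 = 30 cm
Using D1*w1 = D2*w2
w2 = D1*w1 / D2
w2 = 29*360 / 30
w2 = 10440 / 30
w2 = 348 RPM

348 RPM


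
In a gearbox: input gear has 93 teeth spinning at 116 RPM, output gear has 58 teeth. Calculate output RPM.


Given: N1 = 93 teeth, w1 = 116 RPM, N2 = 58 teeth
Using N1*w1 = N2*w2
w2 = N1*w1 / N2
w2 = 93*116 / 58
w2 = 10788 / 58
w2 = 186 RPM

186 RPM


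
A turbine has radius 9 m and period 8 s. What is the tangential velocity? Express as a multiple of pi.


Given: radius r = 9 m, period T = 8 s
Using v = 2*pi*r / T
v = 2*pi*9 / 8
v = 18*pi / 8
v = 9/4*pi m/s

9/4*pi m/s


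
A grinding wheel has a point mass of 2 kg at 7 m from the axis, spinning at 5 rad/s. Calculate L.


Given: m = 2 kg, r = 7 m, omega = 5 rad/s
For a point mass: I = m*r^2
I = 2*7^2 = 2*49 = 98
L = I*omega = 98*5
L = 490 kg*m^2/s

490 kg*m^2/s


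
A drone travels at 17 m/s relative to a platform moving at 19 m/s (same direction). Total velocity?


Given: object velocity = 17 m/s, platform velocity = 19 m/s (same direction)
Using classical velocity addition: v_total = v_object + v_platform
v_total = 17 + 19
v_total = 36 m/s

36 m/s


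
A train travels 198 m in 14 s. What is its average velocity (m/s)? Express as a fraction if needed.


Given: distance d = 198 m, time t = 14 s
Using v = d / t
v = 198 / 14
v = 99/7 m/s

99/7 m/s


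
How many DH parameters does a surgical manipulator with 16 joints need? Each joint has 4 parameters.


Given: 16 joints, 4 DH parameters per joint (d, theta, a, alpha)
Total DH parameters = number_of_joints * 4
Total = 16 * 4
Total = 64

64


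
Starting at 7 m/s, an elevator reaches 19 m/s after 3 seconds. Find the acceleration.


Given: initial velocity v0 = 7 m/s, final velocity v = 19 m/s, time t = 3 s
Using a = (v - v0) / t
a = (19 - 7) / 3
a = 12 / 3
a = 4 m/s^2

4 m/s^2


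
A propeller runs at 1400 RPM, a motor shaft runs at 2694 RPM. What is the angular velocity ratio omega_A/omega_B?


Given: RPM_A = 1400, RPM_B = 2694
omega = 2*pi*RPM/60, so omega_A/omega_B = RPM_A / RPM_B
omega_A/omega_B = 1400 / 2694
omega_A/omega_B = 700/1347

700/1347


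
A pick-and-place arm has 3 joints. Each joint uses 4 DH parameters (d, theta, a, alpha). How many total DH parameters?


Given: 3 joints, 4 DH parameters per joint (d, theta, a, alpha)
Total DH parameters = number_of_joints * 4
Total = 3 * 4
Total = 12

12


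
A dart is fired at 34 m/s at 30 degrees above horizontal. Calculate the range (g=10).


Given: v0 = 34 m/s, theta = 30 deg, g = 10 m/s^2
sin(2*30) = sin(60) = sqrt(3)/2
Using R = v0^2 * sin(2*theta) / g
R = 34^2 * (sqrt(3)/2) / 10
R = 1156 * sqrt(3) / 20
R = 289/5*sqrt(3) m

289/5*sqrt(3) m


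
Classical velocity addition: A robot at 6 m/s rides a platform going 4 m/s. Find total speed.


Given: object velocity = 6 m/s, platform velocity = 4 m/s (same direction)
Using classical velocity addition: v_total = v_object + v_platform
v_total = 6 + 4
v_total = 10 m/s

10 m/s


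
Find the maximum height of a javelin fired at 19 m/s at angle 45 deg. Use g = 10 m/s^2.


Given: v0 = 19 m/s, theta = 45 deg, g = 10 m/s^2
sin^2(45) = 1/2
Using H = v0^2 * sin^2(theta) / (2*g)
H = 19^2 * 1/2 / (2*10)
H = 361 * 1/2 / 20
H = 361/2 / 20
H = 361/40 m

361/40 m


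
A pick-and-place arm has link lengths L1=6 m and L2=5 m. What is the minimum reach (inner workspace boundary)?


Given: L1 = 6 m, L2 = 5 m
For a 2-link planar arm, min reach = |L1 - L2| (second link folded back)
Min reach = |6 - 5|
Min reach = 1 m

1 m


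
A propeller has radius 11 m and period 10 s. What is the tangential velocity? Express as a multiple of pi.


Given: radius r = 11 m, period T = 10 s
Using v = 2*pi*r / T
v = 2*pi*11 / 10
v = 22*pi / 10
v = 11/5*pi m/s

11/5*pi m/s


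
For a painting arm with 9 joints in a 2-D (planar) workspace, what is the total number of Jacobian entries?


Given: task space dimension = 2, joints = 9
Jacobian is a 2 x 9 matrix
Total entries = rows * columns
Total = 2 * 9
Total = 18

18


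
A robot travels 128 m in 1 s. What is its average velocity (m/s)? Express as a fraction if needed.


Given: distance d = 128 m, time t = 1 s
Using v = d / t
v = 128 / 1
v = 128 m/s

128 m/s


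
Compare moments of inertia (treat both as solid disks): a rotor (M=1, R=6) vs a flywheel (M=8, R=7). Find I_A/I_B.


Given: M1=1 kg, R1=6 m, M2=8 kg, R2=7 m
For a disk: I = (1/2)*M*R^2, so I_A/I_B = (M1*R1^2)/(M2*R2^2)
M1*R1^2 = 1*36 = 36
M2*R2^2 = 8*49 = 392
I_A/I_B = 36/392 = 9/98

9/98


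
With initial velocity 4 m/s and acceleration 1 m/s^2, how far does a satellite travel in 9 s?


Given: v0 = 4 m/s, a = 1 m/s^2, t = 9 s
Using s = v0*t + (1/2)*a*t^2
s = 4*9 + (1/2)*1*9^2
s = 36 + (1/2)*81
s = 36 + 81/2
s = 153/2

153/2 m


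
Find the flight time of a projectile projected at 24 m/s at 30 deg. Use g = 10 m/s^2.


Given: v0 = 24 m/s, theta = 30 deg, g = 10 m/s^2
sin(30) = 1/2
Using T = 2*v0*sin(theta) / g
T = 2*24*1/2 / 10
T = 24 / 10
T = 12/5 s

12/5 s


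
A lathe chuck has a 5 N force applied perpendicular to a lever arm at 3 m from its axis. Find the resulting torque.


Given: F = 5 N, r = 3 m, angle = 90 deg (perpendicular)
Using tau = F * r * sin(90)
sin(90) = 1
tau = 5 * 3 * 1
tau = 15 Nm

15 Nm


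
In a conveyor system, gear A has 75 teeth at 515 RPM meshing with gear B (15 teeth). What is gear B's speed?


Given: N1 = 75 teeth, w1 = 515 RPM, N2 = 15 teeth
Using N1*w1 = N2*w2
w2 = N1*w1 / N2
w2 = 75*515 / 15
w2 = 38625 / 15
w2 = 2575 RPM

2575 RPM


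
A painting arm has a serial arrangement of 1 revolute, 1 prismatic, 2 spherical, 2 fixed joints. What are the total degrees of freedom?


Given: serial robot with 1 revolute, 1 prismatic, 2 spherical, 2 fixed joints
DOF contribution per joint type: revolute=1, prismatic=1, spherical=3, fixed=0
DOF = 1*1 + 1*1 + 2*3 + 2*0
DOF = 8

8


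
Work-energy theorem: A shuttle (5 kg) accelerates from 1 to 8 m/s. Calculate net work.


Given: m = 5 kg, v0 = 1 m/s, v = 8 m/s
Using W = (1/2)*m*(v^2 - v0^2)
v^2 = 8^2 = 64
v0^2 = 1^2 = 1
v^2 - v0^2 = 64 - 1 = 63
W = (1/2)*5*63 = 315/2 J

315/2 J


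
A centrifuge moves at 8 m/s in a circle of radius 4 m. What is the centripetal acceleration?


Given: v = 8 m/s, r = 4 m
Using a_c = v^2 / r
a_c = 8^2 / 4
a_c = 64 / 4
a_c = 16 m/s^2

16 m/s^2


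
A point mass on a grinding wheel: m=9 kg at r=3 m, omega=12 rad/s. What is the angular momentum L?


Given: m = 9 kg, r = 3 m, omega = 12 rad/s
For a point mass: I = m*r^2
I = 9*3^2 = 9*9 = 81
L = I*omega = 81*12
L = 972 kg*m^2/s

972 kg*m^2/s


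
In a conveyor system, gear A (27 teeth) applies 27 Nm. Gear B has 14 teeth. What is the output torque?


Given: N1 = 27, N2 = 14, T1 = 27 Nm
Using T2/T1 = N2/N1
T2 = T1 * N2 / N1
T2 = 27 * 14 / 27
T2 = 378 / 27
T2 = 14 Nm

14 Nm


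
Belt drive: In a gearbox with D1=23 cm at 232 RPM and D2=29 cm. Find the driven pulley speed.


Given: D1 = 23 cm, w1 = 232 RPM, D2 = 29 cm
Using D1*w1 = D2*w2
w2 = D1*w1 / D2
w2 = 23*232 / 29
w2 = 5336 / 29
w2 = 184 RPM

184 RPM


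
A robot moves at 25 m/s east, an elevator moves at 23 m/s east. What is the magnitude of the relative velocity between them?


Given: v_A = 25 m/s east, v_B = 23 m/s east
Both move in the same direction; relative speed = |v_A - v_B|
|25 - 23| = |2|
= 2 m/s

2 m/s


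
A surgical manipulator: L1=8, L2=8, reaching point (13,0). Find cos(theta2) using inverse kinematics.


Given: L1 = 8, L2 = 8, target (x, y) = (13, 0)
Using cos(theta2) = (x^2 + y^2 - L1^2 - L2^2) / (2*L1*L2)
x^2 + y^2 = 13^2 + 0 = 169
L1^2 + L2^2 = 64 + 64 = 128
Numerator = 169 - 128 = 41
Denominator = 2*8*8 = 128
cos(theta2) = 41/128 = 41/128

41/128


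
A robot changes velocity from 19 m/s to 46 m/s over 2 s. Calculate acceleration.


Given: initial velocity v0 = 19 m/s, final velocity v = 46 m/s, time t = 2 s
Using a = (v - v0) / t
a = (46 - 19) / 2
a = 27 / 2
a = 27/2 m/s^2

27/2 m/s^2


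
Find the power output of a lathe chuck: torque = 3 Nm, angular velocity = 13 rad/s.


Given: tau = 3 Nm, omega = 13 rad/s
Using P = tau * omega
P = 3 * 13
P = 39 W

39 W


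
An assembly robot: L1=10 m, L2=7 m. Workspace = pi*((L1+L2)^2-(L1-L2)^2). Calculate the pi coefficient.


Given: L1 = 10, L2 = 7
(L1+L2)^2 = (17)^2 = 289
(L1-L2)^2 = (3)^2 = 9
Difference = 289 - 9 = 280
This equals 4*L1*L2 = 4*10*7 = 280
Workspace area = 280*pi

280


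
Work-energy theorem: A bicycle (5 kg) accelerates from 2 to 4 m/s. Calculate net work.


Given: m = 5 kg, v0 = 2 m/s, v = 4 m/s
Using W = (1/2)*m*(v^2 - v0^2)
v^2 = 4^2 = 16
v0^2 = 2^2 = 4
v^2 - v0^2 = 16 - 4 = 12
W = (1/2)*5*12 = 30 J

30 J


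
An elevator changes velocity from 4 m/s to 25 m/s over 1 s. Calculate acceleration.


Given: initial velocity v0 = 4 m/s, final velocity v = 25 m/s, time t = 1 s
Using a = (v - v0) / t
a = (25 - 4) / 1
a = 21 / 1
a = 21 m/s^2

21 m/s^2


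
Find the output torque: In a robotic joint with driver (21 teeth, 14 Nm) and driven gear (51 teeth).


Given: N1 = 21, N2 = 51, T1 = 14 Nm
Using T2/T1 = N2/N1
T2 = T1 * N2 / N1
T2 = 14 * 51 / 21
T2 = 714 / 21
T2 = 34 Nm

34 Nm


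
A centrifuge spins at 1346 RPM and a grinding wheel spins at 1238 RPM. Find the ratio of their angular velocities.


Given: RPM_A = 1346, RPM_B = 1238
omega = 2*pi*RPM/60, so omega_A/omega_B = RPM_A / RPM_B
omega_A/omega_B = 1346 / 1238
omega_A/omega_B = 673/619

673/619


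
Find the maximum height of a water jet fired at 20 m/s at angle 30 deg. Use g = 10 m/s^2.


Given: v0 = 20 m/s, theta = 30 deg, g = 10 m/s^2
sin^2(30) = 1/4
Using H = v0^2 * sin^2(theta) / (2*g)
H = 20^2 * 1/4 / (2*10)
H = 400 * 1/4 / 20
H = 100 / 20
H = 5 m

5 m


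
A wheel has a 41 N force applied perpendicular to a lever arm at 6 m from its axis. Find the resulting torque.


Given: F = 41 N, r = 6 m, angle = 90 deg (perpendicular)
Using tau = F * r * sin(90)
sin(90) = 1
tau = 41 * 6 * 1
tau = 246 Nm

246 Nm


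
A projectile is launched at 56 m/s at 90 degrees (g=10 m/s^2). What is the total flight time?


Given: v0 = 56 m/s, theta = 90 deg, g = 10 m/s^2
sin(90) = 1
Using T = 2*v0*sin(theta) / g
T = 2*56*1 / 10
T = 112 / 10
T = 56/5 s

56/5 s


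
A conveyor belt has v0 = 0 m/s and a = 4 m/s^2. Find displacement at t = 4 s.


Given: v0 = 0 m/s, a = 4 m/s^2, t = 4 s
Using s = v0*t + (1/2)*a*t^2
s = 0*4 + (1/2)*4*4^2
s = 0 + (1/2)*64
s = 0 + 32
s = 32

32 m


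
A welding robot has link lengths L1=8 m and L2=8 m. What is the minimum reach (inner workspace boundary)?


Given: L1 = 8 m, L2 = 8 m
For a 2-link planar arm, min reach = |L1 - L2| (second link folded back)
Min reach = |8 - 8|
Min reach = 0 m

0 m


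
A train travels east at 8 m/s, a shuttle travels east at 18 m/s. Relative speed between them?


Given: v_A = 8 m/s east, v_B = 18 m/s east
Both move in the same direction; relative speed = |v_A - v_B|
|8 - 18| = |-10|
= 10 m/s

10 m/s


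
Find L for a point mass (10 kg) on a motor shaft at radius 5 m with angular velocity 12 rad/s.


Given: m = 10 kg, r = 5 m, omega = 12 rad/s
For a point mass: I = m*r^2
I = 10*5^2 = 10*25 = 250
L = I*omega = 250*12
L = 3000 kg*m^2/s

3000 kg*m^2/s


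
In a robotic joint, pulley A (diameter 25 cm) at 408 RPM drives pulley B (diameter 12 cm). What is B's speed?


Given: D1 = 25 cm, w1 = 408 RPM, D2 = 12 cm
Using D1*w1 = D2*w2
w2 = D1*w1 / D2
w2 = 25*408 / 12
w2 = 10200 / 12
w2 = 850 RPM

850 RPM


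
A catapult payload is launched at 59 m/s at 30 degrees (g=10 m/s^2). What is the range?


Given: v0 = 59 m/s, theta = 30 deg, g = 10 m/s^2
sin(2*30) = sin(60) = sqrt(3)/2
Using R = v0^2 * sin(2*theta) / g
R = 59^2 * (sqrt(3)/2) / 10
R = 3481 * sqrt(3) / 20
R = 3481/20*sqrt(3) m

3481/20*sqrt(3) m


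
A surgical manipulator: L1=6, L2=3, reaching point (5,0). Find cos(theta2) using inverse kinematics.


Given: L1 = 6, L2 = 3, target (x, y) = (5, 0)
Using cos(theta2) = (x^2 + y^2 - L1^2 - L2^2) / (2*L1*L2)
x^2 + y^2 = 5^2 + 0 = 25
L1^2 + L2^2 = 36 + 9 = 45
Numerator = 25 - 45 = -20
Denominator = 2*6*3 = 36
cos(theta2) = -20/36 = -5/9

-5/9


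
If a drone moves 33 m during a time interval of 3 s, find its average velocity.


Given: distance d = 33 m, time t = 3 s
Using v = d / t
v = 33 / 3
v = 11 m/s

11 m/s


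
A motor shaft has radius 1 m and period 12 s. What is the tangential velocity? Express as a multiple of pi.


Given: radius r = 1 m, period T = 12 s
Using v = 2*pi*r / T
v = 2*pi*1 / 12
v = 2*pi / 12
v = 1/6*pi m/s

1/6*pi m/s


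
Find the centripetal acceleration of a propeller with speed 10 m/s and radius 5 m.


Given: v = 10 m/s, r = 5 m
Using a_c = v^2 / r
a_c = 10^2 / 5
a_c = 100 / 5
a_c = 20 m/s^2

20 m/s^2


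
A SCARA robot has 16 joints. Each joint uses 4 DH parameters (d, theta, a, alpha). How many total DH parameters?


Given: 16 joints, 4 DH parameters per joint (d, theta, a, alpha)
Total DH parameters = number_of_joints * 4
Total = 16 * 4
Total = 64

64


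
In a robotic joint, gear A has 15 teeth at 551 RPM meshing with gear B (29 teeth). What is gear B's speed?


Given: N1 = 15 teeth, w1 = 551 RPM, N2 = 29 teeth
Using N1*w1 = N2*w2
w2 = N1*w1 / N2
w2 = 15*551 / 29
w2 = 8265 / 29
w2 = 285 RPM

285 RPM


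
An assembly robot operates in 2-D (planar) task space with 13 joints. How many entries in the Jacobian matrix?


Given: task space dimension = 2, joints = 13
Jacobian is a 2 x 13 matrix
Total entries = rows * columns
Total = 2 * 13
Total = 26

26


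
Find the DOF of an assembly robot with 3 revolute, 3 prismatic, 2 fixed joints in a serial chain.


Given: serial robot with 3 revolute, 3 prismatic, 2 fixed joints
DOF contribution per joint type: revolute=1, prismatic=1, spherical=3, fixed=0
DOF = 3*1 + 3*1 + 2*0
DOF = 6

6


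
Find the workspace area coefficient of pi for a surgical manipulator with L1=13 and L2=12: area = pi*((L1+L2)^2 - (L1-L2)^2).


Given: L1 = 13, L2 = 12
(L1+L2)^2 = (25)^2 = 625
(L1-L2)^2 = (1)^2 = 1
Difference = 625 - 1 = 624
This equals 4*L1*L2 = 4*13*12 = 624
Workspace area = 624*pi

624


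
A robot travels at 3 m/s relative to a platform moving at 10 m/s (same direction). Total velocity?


Given: object velocity = 3 m/s, platform velocity = 10 m/s (same direction)
Using classical velocity addition: v_total = v_object + v_platform
v_total = 3 + 10
v_total = 13 m/s

13 m/s


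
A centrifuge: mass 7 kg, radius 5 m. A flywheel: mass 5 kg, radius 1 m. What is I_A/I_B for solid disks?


Given: M1=7 kg, R1=5 m, M2=5 kg, R2=1 m
For a disk: I = (1/2)*M*R^2, so I_A/I_B = (M1*R1^2)/(M2*R2^2)
M1*R1^2 = 7*25 = 175
M2*R2^2 = 5*1 = 5
I_A/I_B = 175/5 = 35

35


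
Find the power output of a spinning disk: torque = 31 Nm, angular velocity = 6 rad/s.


Given: tau = 31 Nm, omega = 6 rad/s
Using P = tau * omega
P = 31 * 6
P = 186 W

186 W


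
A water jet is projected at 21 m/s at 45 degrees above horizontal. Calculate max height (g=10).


Given: v0 = 21 m/s, theta = 45 deg, g = 10 m/s^2
sin^2(45) = 1/2
Using H = v0^2 * sin^2(theta) / (2*g)
H = 21^2 * 1/2 / (2*10)
H = 441 * 1/2 / 20
H = 441/2 / 20
H = 441/40 m

441/40 m


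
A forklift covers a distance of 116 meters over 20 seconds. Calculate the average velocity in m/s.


Given: distance d = 116 m, time t = 20 s
Using v = d / t
v = 116 / 20
v = 29/5 m/s

29/5 m/s


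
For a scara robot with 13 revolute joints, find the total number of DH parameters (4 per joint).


Given: 13 joints, 4 DH parameters per joint (d, theta, a, alpha)
Total DH parameters = number_of_joints * 4
Total = 13 * 4
Total = 52

52


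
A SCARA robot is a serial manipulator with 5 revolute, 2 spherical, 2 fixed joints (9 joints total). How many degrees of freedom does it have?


Given: serial robot with 5 revolute, 2 spherical, 2 fixed joints
DOF contribution per joint type: revolute=1, prismatic=1, spherical=3, fixed=0
DOF = 5*1 + 2*3 + 2*0
DOF = 11

11


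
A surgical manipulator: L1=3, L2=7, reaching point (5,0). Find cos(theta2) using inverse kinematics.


Given: L1 = 3, L2 = 7, target (x, y) = (5, 0)
Using cos(theta2) = (x^2 + y^2 - L1^2 - L2^2) / (2*L1*L2)
x^2 + y^2 = 5^2 + 0 = 25
L1^2 + L2^2 = 9 + 49 = 58
Numerator = 25 - 58 = -33
Denominator = 2*3*7 = 42
cos(theta2) = -33/42 = -11/14

-11/14


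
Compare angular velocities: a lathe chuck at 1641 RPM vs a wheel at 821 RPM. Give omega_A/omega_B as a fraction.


Given: RPM_A = 1641, RPM_B = 821
omega = 2*pi*RPM/60, so omega_A/omega_B = RPM_A / RPM_B
omega_A/omega_B = 1641 / 821
omega_A/omega_B = 1641/821

1641/821


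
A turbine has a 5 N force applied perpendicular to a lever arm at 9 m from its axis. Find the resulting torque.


Given: F = 5 N, r = 9 m, angle = 90 deg (perpendicular)
Using tau = F * r * sin(90)
sin(90) = 1
tau = 5 * 9 * 1
tau = 45 Nm

45 Nm


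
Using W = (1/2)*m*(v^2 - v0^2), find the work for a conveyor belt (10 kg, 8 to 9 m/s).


Given: m = 10 kg, v0 = 8 m/s, v = 9 m/s
Using W = (1/2)*m*(v^2 - v0^2)
v^2 = 9^2 = 81
v0^2 = 8^2 = 64
v^2 - v0^2 = 81 - 64 = 17
W = (1/2)*10*17 = 85 J

85 J


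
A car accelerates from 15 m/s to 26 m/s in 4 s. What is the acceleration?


Given: initial velocity v0 = 15 m/s, final velocity v = 26 m/s, time t = 4 s
Using a = (v - v0) / t
a = (26 - 15) / 4
a = 11 / 4
a = 11/4 m/s^2

11/4 m/s^2


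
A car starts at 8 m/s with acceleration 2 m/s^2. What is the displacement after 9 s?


Given: v0 = 8 m/s, a = 2 m/s^2, t = 9 s
Using s = v0*t + (1/2)*a*t^2
s = 8*9 + (1/2)*2*9^2
s = 72 + (1/2)*162
s = 72 + 81
s = 153

153 m


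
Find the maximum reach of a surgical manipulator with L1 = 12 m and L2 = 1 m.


Given: L1 = 12 m, L2 = 1 m
For a 2-link planar arm, max reach = L1 + L2 (fully extended)
Max reach = 12 + 1
Max reach = 13 m

13 m


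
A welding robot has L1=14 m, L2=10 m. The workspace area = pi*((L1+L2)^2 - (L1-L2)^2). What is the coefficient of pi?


Given: L1 = 14, L2 = 10
(L1+L2)^2 = (24)^2 = 576
(L1-L2)^2 = (4)^2 = 16
Difference = 576 - 16 = 560
This equals 4*L1*L2 = 4*14*10 = 560
Workspace area = 560*pi

560


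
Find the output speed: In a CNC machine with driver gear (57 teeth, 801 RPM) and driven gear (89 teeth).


Given: N1 = 57 teeth, w1 = 801 RPM, N2 = 89 teeth
Using N1*w1 = N2*w2
w2 = N1*w1 / N2
w2 = 57*801 / 89
w2 = 45657 / 89
w2 = 513 RPM

513 RPM


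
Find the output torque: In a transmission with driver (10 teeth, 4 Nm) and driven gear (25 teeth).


Given: N1 = 10, N2 = 25, T1 = 4 Nm
Using T2/T1 = N2/N1
T2 = T1 * N2 / N1
T2 = 4 * 25 / 10
T2 = 100 / 10
T2 = 10 Nm

10 Nm


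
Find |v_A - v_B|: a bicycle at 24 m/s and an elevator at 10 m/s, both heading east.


Given: v_A = 24 m/s east, v_B = 10 m/s east
Both move in the same direction; relative speed = |v_A - v_B|
|24 - 10| = |14|
= 14 m/s

14 m/s


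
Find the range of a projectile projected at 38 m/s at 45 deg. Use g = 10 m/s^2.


Given: v0 = 38 m/s, theta = 45 deg, g = 10 m/s^2
sin(2*45) = sin(90) = 1
Using R = v0^2 * sin(2*theta) / g
R = 38^2 * 1 / 10
R = 1444 / 10
R = 722/5 m

722/5 m


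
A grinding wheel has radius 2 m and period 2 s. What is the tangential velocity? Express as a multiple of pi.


Given: radius r = 2 m, period T = 2 s
Using v = 2*pi*r / T
v = 2*pi*2 / 2
v = 4*pi / 2
v = 2*pi m/s

2*pi m/s


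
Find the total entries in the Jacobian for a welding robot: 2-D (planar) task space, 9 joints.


Given: task space dimension = 2, joints = 9
Jacobian is a 2 x 9 matrix
Total entries = rows * columns
Total = 2 * 9
Total = 18

18


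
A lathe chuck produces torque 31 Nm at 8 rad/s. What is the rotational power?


Given: tau = 31 Nm, omega = 8 rad/s
Using P = tau * omega
P = 31 * 8
P = 248 W

248 W


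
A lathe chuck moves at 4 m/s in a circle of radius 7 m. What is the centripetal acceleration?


Given: v = 4 m/s, r = 7 m
Using a_c = v^2 / r
a_c = 4^2 / 7
a_c = 16 / 7
a_c = 16/7 m/s^2

16/7 m/s^2


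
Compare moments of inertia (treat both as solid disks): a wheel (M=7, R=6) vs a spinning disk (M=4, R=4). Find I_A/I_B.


Given: M1=7 kg, R1=6 m, M2=4 kg, R2=4 m
For a disk: I = (1/2)*M*R^2, so I_A/I_B = (M1*R1^2)/(M2*R2^2)
M1*R1^2 = 7*36 = 252
M2*R2^2 = 4*16 = 64
I_A/I_B = 252/64 = 63/16

63/16


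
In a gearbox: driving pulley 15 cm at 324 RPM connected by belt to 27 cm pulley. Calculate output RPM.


Given: D1 = 15 cm, w1 = 324 RPM, D2 = 27 cm
Using D1*w1 = D2*w2
w2 = D1*w1 / D2
w2 = 15*324 / 27
w2 = 4860 / 27
w2 = 180 RPM

180 RPM


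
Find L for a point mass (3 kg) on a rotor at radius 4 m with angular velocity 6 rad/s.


Given: m = 3 kg, r = 4 m, omega = 6 rad/s
For a point mass: I = m*r^2
I = 3*4^2 = 3*16 = 48
L = I*omega = 48*6
L = 288 kg*m^2/s

288 kg*m^2/s
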